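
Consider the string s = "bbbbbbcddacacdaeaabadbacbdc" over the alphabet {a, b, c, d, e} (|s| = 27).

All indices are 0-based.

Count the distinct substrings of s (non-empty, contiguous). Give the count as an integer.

rank | idx | suffix
   0 |  16 | aabadbacbdc
   1 |  17 | abadbacbdc
   2 |   9 | acacdaeaabadbacbdc
   3 |  22 | acbdc
   4 |  11 | acdaeaabadbacbdc
   5 |  19 | adbacbdc
   6 |  14 | aeaabadbacbdc
   7 |  21 | bacbdc
   8 |  18 | badbacbdc
   9 |   0 | bbbbbbcddacacdaeaabadbacbdc
  10 |   1 | bbbbbcddacacdaeaabadbacbdc
  11 |   2 | bbbbcddacacdaeaabadbacbdc
  12 |   3 | bbbcddacacdaeaabadbacbdc
  13 |   4 | bbcddacacdaeaabadbacbdc
  14 |   5 | bcddacacdaeaabadbacbdc
  15 |  24 | bdc
  16 |  26 | c
  17 |  10 | cacdaeaabadbacbdc
  18 |  23 | cbdc
  19 |  12 | cdaeaabadbacbdc
  20 |   6 | cddacacdaeaabadbacbdc
  21 |   8 | dacacdaeaabadbacbdc
  22 |  13 | daeaabadbacbdc
  23 |  20 | dbacbdc
  24 |  25 | dc
  25 |   7 | ddacacdaeaabadbacbdc
  26 |  15 | eaabadbacbdc

SA = [16, 17, 9, 22, 11, 19, 14, 21, 18, 0, 1, 2, 3, 4, 5, 24, 26, 10, 23, 12, 6, 8, 13, 20, 25, 7, 15]
i: (SA[i-1],SA[i]) lcp shared
  1: (16,17) 1 'a'
  2: (17,9) 1 'a'
  3: (9,22) 2 'ac'
  4: (22,11) 2 'ac'
  5: (11,19) 1 'a'
  6: (19,14) 1 'a'
  7: (14,21) 0 ''
  8: (21,18) 2 'ba'
  9: (18,0) 1 'b'
  10: (0,1) 5 'bbbbb'
  11: (1,2) 4 'bbbb'
  12: (2,3) 3 'bbb'
  13: (3,4) 2 'bb'
  14: (4,5) 1 'b'
  15: (5,24) 1 'b'
  16: (24,26) 0 ''
  17: (26,10) 1 'c'
  18: (10,23) 1 'c'
  19: (23,12) 1 'c'
  20: (12,6) 2 'cd'
  21: (6,8) 0 ''
  22: (8,13) 2 'da'
  23: (13,20) 1 'd'
  24: (20,25) 1 'd'
  25: (25,7) 1 'd'
  26: (7,15) 0 ''

n(n+1)/2 = 27·28/2 = 378
Σ LCP = 0 + 1 + 1 + 2 + 2 + 1 + 1 + 0 + 2 + 1 + 5 + 4 + 3 + 2 + 1 + 1 + 0 + 1 + 1 + 1 + 2 + 0 + 2 + 1 + 1 + 1 + 0 = 37
distinct = 378 − 37 = 341

341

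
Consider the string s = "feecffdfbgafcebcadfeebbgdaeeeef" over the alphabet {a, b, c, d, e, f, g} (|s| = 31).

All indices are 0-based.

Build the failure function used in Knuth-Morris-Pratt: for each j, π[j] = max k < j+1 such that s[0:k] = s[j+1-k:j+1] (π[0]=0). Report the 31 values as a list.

[0, 0, 0, 0, 1, 1, 0, 1, 0, 0, 0, 1, 0, 0, 0, 0, 0, 0, 1, 2, 3, 0, 0, 0, 0, 0, 0, 0, 0, 0, 1]

π[0] = 0
j=1 s[j]='e': π[1]=0 (border '')
j=2 s[j]='e': π[2]=0 (border '')
j=3 s[j]='c': π[3]=0 (border '')
j=4 s[j]='f': π[4]=1 (border 'f')
j=5 s[j]='f': k: 1→0; π[5]=1 (border 'f')
j=6 s[j]='d': k: 1→0; π[6]=0 (border '')
j=7 s[j]='f': π[7]=1 (border 'f')
j=8 s[j]='b': k: 1→0; π[8]=0 (border '')
j=9 s[j]='g': π[9]=0 (border '')
j=10 s[j]='a': π[10]=0 (border '')
j=11 s[j]='f': π[11]=1 (border 'f')
j=12 s[j]='c': k: 1→0; π[12]=0 (border '')
j=13 s[j]='e': π[13]=0 (border '')
j=14 s[j]='b': π[14]=0 (border '')
j=15 s[j]='c': π[15]=0 (border '')
j=16 s[j]='a': π[16]=0 (border '')
j=17 s[j]='d': π[17]=0 (border '')
j=18 s[j]='f': π[18]=1 (border 'f')
j=19 s[j]='e': π[19]=2 (border 'fe')
j=20 s[j]='e': π[20]=3 (border 'fee')
j=21 s[j]='b': k: 3→0; π[21]=0 (border '')
j=22 s[j]='b': π[22]=0 (border '')
j=23 s[j]='g': π[23]=0 (border '')
j=24 s[j]='d': π[24]=0 (border '')
j=25 s[j]='a': π[25]=0 (border '')
j=26 s[j]='e': π[26]=0 (border '')
j=27 s[j]='e': π[27]=0 (border '')
j=28 s[j]='e': π[28]=0 (border '')
j=29 s[j]='e': π[29]=0 (border '')
j=30 s[j]='f': π[30]=1 (border 'f')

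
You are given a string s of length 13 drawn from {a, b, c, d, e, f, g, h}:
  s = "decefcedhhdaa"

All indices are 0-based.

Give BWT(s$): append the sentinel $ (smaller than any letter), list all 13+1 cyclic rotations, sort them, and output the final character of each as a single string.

rank  rotation        last
    0  $decefcedhhdaa  a
    1  a$decefcedhhda  a
    2  aa$decefcedhhd  d
    3  cedhhdaa$decef  f
    4  cefcedhhdaa$de  e
    5  daa$decefcedhh  h
    6  decefcedhhdaa$  $
    7  dhhdaa$decefce  e
    8  ecefcedhhdaa$d  d
    9  edhhdaa$decefc  c
   10  efcedhhdaa$dec  c
   11  fcedhhdaa$dece  e
   12  hdaa$decefcedh  h
   13  hhdaa$decefced  d

aadfeh$edccehd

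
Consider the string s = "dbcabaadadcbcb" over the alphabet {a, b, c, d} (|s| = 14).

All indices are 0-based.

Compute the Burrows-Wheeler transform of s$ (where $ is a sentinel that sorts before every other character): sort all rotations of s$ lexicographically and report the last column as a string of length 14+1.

rank  rotation         last
    0  $dbcabaadadcbcb  b
    1  aadadcbcb$dbcab  b
    2  abaadadcbcb$dbc  c
    3  adadcbcb$dbcaba  a
    4  adcbcb$dbcabaad  d
    5  b$dbcabaadadcbc  c
    6  baadadcbcb$dbca  a
    7  bcabaadadcbcb$d  d
    8  bcb$dbcabaadadc  c
    9  cabaadadcbcb$db  b
   10  cb$dbcabaadadcb  b
   11  cbcb$dbcabaadad  d
   12  dadcbcb$dbcabaa  a
   13  dbcabaadadcbcb$  $
   14  dcbcb$dbcabaada  a

bbcadcadcbbda$a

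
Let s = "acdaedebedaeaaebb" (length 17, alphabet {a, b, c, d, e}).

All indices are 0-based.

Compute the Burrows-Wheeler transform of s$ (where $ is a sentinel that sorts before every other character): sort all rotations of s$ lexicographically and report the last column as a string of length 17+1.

be$dadbeeaeceaadba

rank  rotation            last
    0  $acdaedebedaeaaebb  b
    1  aaebb$acdaedebedae  e
    2  acdaedebedaeaaebb$  $
    3  aeaaebb$acdaedebed  d
    4  aebb$acdaedebedaea  a
    5  aedebedaeaaebb$acd  d
    6  b$acdaedebedaeaaeb  b
    7  bb$acdaedebedaeaae  e
    8  bedaeaaebb$acdaede  e
    9  cdaedebedaeaaebb$a  a
   10  daeaaebb$acdaedebe  e
   11  daedebedaeaaebb$ac  c
   12  debedaeaaebb$acdae  e
   13  eaaebb$acdaedebeda  a
   14  ebb$acdaedebedaeaa  a
   15  ebedaeaaebb$acdaed  d
   16  edaeaaebb$acdaedeb  b
   17  edebedaeaaebb$acda  a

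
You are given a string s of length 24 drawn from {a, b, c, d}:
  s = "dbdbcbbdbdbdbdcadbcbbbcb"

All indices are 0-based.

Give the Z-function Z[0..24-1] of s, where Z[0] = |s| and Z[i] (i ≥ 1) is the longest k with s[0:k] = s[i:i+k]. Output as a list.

Z[0]=24
i=1: outside box; Z[1]=0
i=2: outside box; Z[2]=2 grow→box=[2,4)
i=3: min(r-i=1, Z[1]=0)=0; Z[3]=0
i=4: outside box; Z[4]=0
i=5: outside box; Z[5]=0
i=6: outside box; Z[6]=0
i=7: outside box; Z[7]=4 grow→box=[7,11)
i=8: min(r-i=3, Z[1]=0)=0; Z[8]=0
i=9: min(r-i=2, Z[2]=2)=2; Z[9]=4 grow→box=[9,13)
i=10: min(r-i=3, Z[1]=0)=0; Z[10]=0
i=11: min(r-i=2, Z[2]=2)=2; Z[11]=3 grow→box=[11,14)
i=12: min(r-i=2, Z[1]=0)=0; Z[12]=0
i=13: min(r-i=1, Z[2]=2)=1; Z[13]=1
i=14: outside box; Z[14]=0
i=15: outside box; Z[15]=0
i=16: outside box; Z[16]=2 grow→box=[16,18)
i=17: min(r-i=1, Z[1]=0)=0; Z[17]=0
i=18: outside box; Z[18]=0
i=19: outside box; Z[19]=0
i=20: outside box; Z[20]=0
i=21: outside box; Z[21]=0
i=22: outside box; Z[22]=0
i=23: outside box; Z[23]=0

[24, 0, 2, 0, 0, 0, 0, 4, 0, 4, 0, 3, 0, 1, 0, 0, 2, 0, 0, 0, 0, 0, 0, 0]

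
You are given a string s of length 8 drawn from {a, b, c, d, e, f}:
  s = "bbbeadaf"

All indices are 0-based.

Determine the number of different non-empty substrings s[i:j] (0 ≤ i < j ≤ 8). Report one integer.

32

sorted suffixes:
  #0 SA[0]=4  'adaf'
  #1 SA[1]=6  'af'
  #2 SA[2]=0  'bbbeadaf'
  #3 SA[3]=1  'bbeadaf'
  #4 SA[4]=2  'beadaf'
  #5 SA[5]=5  'daf'
  #6 SA[6]=3  'eadaf'
  #7 SA[7]=7  'f'

SA = [4, 6, 0, 1, 2, 5, 3, 7]
i: (SA[i-1],SA[i]) lcp shared
  1: (4,6) 1 'a'
  2: (6,0) 0 ''
  3: (0,1) 2 'bb'
  4: (1,2) 1 'b'
  5: (2,5) 0 ''
  6: (5,3) 0 ''
  7: (3,7) 0 ''

n(n+1)/2 = 8·9/2 = 36
Σ LCP = 0 + 1 + 0 + 2 + 1 + 0 + 0 + 0 = 4
distinct = 36 − 4 = 32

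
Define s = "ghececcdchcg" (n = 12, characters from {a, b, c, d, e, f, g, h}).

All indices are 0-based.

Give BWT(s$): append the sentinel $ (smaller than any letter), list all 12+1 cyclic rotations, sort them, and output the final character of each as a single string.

rank  rotation       last
    0  $ghececcdchcg  g
    1  ccdchcg$ghece  e
    2  cdchcg$ghecec  c
    3  ceccdchcg$ghe  e
    4  cg$ghececcdch  h
    5  chcg$ghececcd  d
    6  dchcg$ghececc  c
    7  eccdchcg$ghec  c
    8  ececcdchcg$gh  h
    9  g$ghececcdchc  c
   10  ghececcdchcg$  $
   11  hcg$ghececcdc  c
   12  hececcdchcg$g  g

gecehdcchc$cg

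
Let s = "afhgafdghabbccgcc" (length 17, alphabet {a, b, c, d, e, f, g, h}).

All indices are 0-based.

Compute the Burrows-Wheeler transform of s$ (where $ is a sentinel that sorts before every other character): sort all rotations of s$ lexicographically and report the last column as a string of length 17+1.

rank  rotation            last
    0  $afhgafdghabbccgcc  c
    1  abbccgcc$afhgafdgh  h
    2  afdghabbccgcc$afhg  g
    3  afhgafdghabbccgcc$  $
    4  bbccgcc$afhgafdgha  a
    5  bccgcc$afhgafdghab  b
    6  c$afhgafdghabbccgc  c
    7  cc$afhgafdghabbccg  g
    8  ccgcc$afhgafdghabb  b
    9  cgcc$afhgafdghabbc  c
   10  dghabbccgcc$afhgaf  f
   11  fdghabbccgcc$afhga  a
   12  fhgafdghabbccgcc$a  a
   13  gafdghabbccgcc$afh  h
   14  gcc$afhgafdghabbcc  c
   15  ghabbccgcc$afhgafd  d
   16  habbccgcc$afhgafdg  g
   17  hgafdghabbccgcc$af  f

chg$abcgbcfaahcdgf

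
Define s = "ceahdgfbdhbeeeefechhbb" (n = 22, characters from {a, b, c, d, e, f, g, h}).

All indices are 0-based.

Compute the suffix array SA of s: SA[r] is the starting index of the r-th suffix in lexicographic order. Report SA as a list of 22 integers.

rank→(start, suffix):
  0 → (2, 'ahdgfbdhbeeeefechhbb')
  1 → (21, 'b')
  2 → (20, 'bb')
  3 → (7, 'bdhbeeeefechhbb')
  4 → (10, 'beeeefechhbb')
  5 → (0, 'ceahdgfbdhbeeeefechhbb')
  6 → (17, 'chhbb')
  7 → (4, 'dgfbdhbeeeefechhbb')
  8 → (8, 'dhbeeeefechhbb')
  9 → (1, 'eahdgfbdhbeeeefechhbb')
  10 → (16, 'echhbb')
  11 → (11, 'eeeefechhbb')
  12 → (12, 'eeefechhbb')
  13 → (13, 'eefechhbb')
  14 → (14, 'efechhbb')
  15 → (6, 'fbdhbeeeefechhbb')
  16 → (15, 'fechhbb')
  17 → (5, 'gfbdhbeeeefechhbb')
  18 → (19, 'hbb')
  19 → (9, 'hbeeeefechhbb')
  20 → (3, 'hdgfbdhbeeeefechhbb')
  21 → (18, 'hhbb')

[2, 21, 20, 7, 10, 0, 17, 4, 8, 1, 16, 11, 12, 13, 14, 6, 15, 5, 19, 9, 3, 18]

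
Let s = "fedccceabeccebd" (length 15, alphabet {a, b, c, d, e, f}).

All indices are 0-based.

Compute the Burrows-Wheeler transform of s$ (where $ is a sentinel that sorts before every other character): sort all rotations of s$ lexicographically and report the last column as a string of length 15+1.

rank  rotation          last
    0  $fedccceabeccebd  d
    1  abeccebd$fedccce  e
    2  bd$fedccceabecce  e
    3  beccebd$fedcccea  a
    4  ccceabeccebd$fed  d
    5  cceabeccebd$fedc  c
    6  ccebd$fedccceabe  e
    7  ceabeccebd$fedcc  c
    8  cebd$fedccceabec  c
    9  d$fedccceabecceb  b
   10  dccceabeccebd$fe  e
   11  eabeccebd$fedccc  c
   12  ebd$fedccceabecc  c
   13  eccebd$fedccceab  b
   14  edccceabeccebd$f  f
   15  fedccceabeccebd$  $

deeadceccbeccbf$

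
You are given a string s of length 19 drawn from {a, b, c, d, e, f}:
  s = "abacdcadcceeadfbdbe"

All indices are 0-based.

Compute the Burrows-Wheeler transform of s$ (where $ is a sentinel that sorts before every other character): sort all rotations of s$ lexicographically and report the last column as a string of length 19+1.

e$bceafdddacbcaabecd

rank  rotation              last
    0  $abacdcadcceeadfbdbe  e
    1  abacdcadcceeadfbdbe$  $
    2  acdcadcceeadfbdbe$ab  b
    3  adcceeadfbdbe$abacdc  c
    4  adfbdbe$abacdcadccee  e
    5  bacdcadcceeadfbdbe$a  a
    6  bdbe$abacdcadcceeadf  f
    7  be$abacdcadcceeadfbd  d
    8  cadcceeadfbdbe$abacd  d
    9  cceeadfbdbe$abacdcad  d
   10  cdcadcceeadfbdbe$aba  a
   11  ceeadfbdbe$abacdcadc  c
   12  dbe$abacdcadcceeadfb  b
   13  dcadcceeadfbdbe$abac  c
   14  dcceeadfbdbe$abacdca  a
   15  dfbdbe$abacdcadcceea  a
   16  e$abacdcadcceeadfbdb  b
   17  eadfbdbe$abacdcadcce  e
   18  eeadfbdbe$abacdcadcc  c
   19  fbdbe$abacdcadcceead  d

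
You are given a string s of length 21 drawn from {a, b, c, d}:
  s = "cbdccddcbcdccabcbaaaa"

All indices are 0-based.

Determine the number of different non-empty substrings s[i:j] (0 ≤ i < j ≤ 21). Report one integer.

rank | idx | suffix
   0 |  20 | a
   1 |  19 | aa
   2 |  18 | aaa
   3 |  17 | aaaa
   4 |  13 | abcbaaaa
   5 |  16 | baaaa
   6 |  14 | bcbaaaa
   7 |   8 | bcdccabcbaaaa
   8 |   1 | bdccddcbcdccabcbaaaa
   9 |  12 | cabcbaaaa
  10 |  15 | cbaaaa
  11 |   7 | cbcdccabcbaaaa
  12 |   0 | cbdccddcbcdccabcbaaaa
  13 |  11 | ccabcbaaaa
  14 |   3 | ccddcbcdccabcbaaaa
  15 |   9 | cdccabcbaaaa
  16 |   4 | cddcbcdccabcbaaaa
  17 |   6 | dcbcdccabcbaaaa
  18 |  10 | dccabcbaaaa
  19 |   2 | dccddcbcdccabcbaaaa
  20 |   5 | ddcbcdccabcbaaaa

SA = [20, 19, 18, 17, 13, 16, 14, 8, 1, 12, 15, 7, 0, 11, 3, 9, 4, 6, 10, 2, 5]
[i] adj suffixes → lcp
  [1] 20/19 → 1 ('a')
  [2] 19/18 → 2 ('aa')
  [3] 18/17 → 3 ('aaa')
  [4] 17/13 → 1 ('a')
  [5] 13/16 → 0 ('')
  [6] 16/14 → 1 ('b')
  [7] 14/8 → 2 ('bc')
  [8] 8/1 → 1 ('b')
  [9] 1/12 → 0 ('')
  [10] 12/15 → 1 ('c')
  [11] 15/7 → 2 ('cb')
  [12] 7/0 → 2 ('cb')
  [13] 0/11 → 1 ('c')
  [14] 11/3 → 2 ('cc')
  [15] 3/9 → 1 ('c')
  [16] 9/4 → 2 ('cd')
  [17] 4/6 → 0 ('')
  [18] 6/10 → 2 ('dc')
  [19] 10/2 → 3 ('dcc')
  [20] 2/5 → 1 ('d')

n(n+1)/2 = 21·22/2 = 231
Σ LCP = 0 + 1 + 2 + 3 + 1 + 0 + 1 + 2 + 1 + 0 + 1 + 2 + 2 + 1 + 2 + 1 + 2 + 0 + 2 + 3 + 1 = 28
distinct = 231 − 28 = 203

203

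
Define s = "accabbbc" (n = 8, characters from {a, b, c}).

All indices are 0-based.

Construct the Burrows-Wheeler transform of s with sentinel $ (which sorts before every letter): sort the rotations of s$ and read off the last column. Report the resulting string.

rank  rotation   last
    0  $accabbbc  c
    1  abbbc$acc  c
    2  accabbbc$  $
    3  bbbc$acca  a
    4  bbc$accab  b
    5  bc$accabb  b
    6  c$accabbb  b
    7  cabbbc$ac  c
    8  ccabbbc$a  a

cc$abbbca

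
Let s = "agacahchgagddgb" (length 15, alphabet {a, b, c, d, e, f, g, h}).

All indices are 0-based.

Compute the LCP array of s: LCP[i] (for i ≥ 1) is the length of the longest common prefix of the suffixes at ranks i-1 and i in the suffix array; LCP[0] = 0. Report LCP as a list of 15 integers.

rank→(start, suffix):
  0 → (2, 'acahchgagddgb')
  1 → (0, 'agacahchgagddgb')
  2 → (9, 'agddgb')
  3 → (4, 'ahchgagddgb')
  4 → (14, 'b')
  5 → (3, 'cahchgagddgb')
  6 → (6, 'chgagddgb')
  7 → (11, 'ddgb')
  8 → (12, 'dgb')
  9 → (1, 'gacahchgagddgb')
  10 → (8, 'gagddgb')
  11 → (13, 'gb')
  12 → (10, 'gddgb')
  13 → (5, 'hchgagddgb')
  14 → (7, 'hgagddgb')

SA = [2, 0, 9, 4, 14, 3, 6, 11, 12, 1, 8, 13, 10, 5, 7]
rank  pair      lcp
   1  s[2:],s[0:]  1  'a'
   2  s[0:],s[9:]  2  'ag'
   3  s[9:],s[4:]  1  'a'
   4  s[4:],s[14:]  0  ''
   5  s[14:],s[3:]  0  ''
   6  s[3:],s[6:]  1  'c'
   7  s[6:],s[11:]  0  ''
   8  s[11:],s[12:]  1  'd'
   9  s[12:],s[1:]  0  ''
  10  s[1:],s[8:]  2  'ga'
  11  s[8:],s[13:]  1  'g'
  12  s[13:],s[10:]  1  'g'
  13  s[10:],s[5:]  0  ''
  14  s[5:],s[7:]  1  'h'

[0, 1, 2, 1, 0, 0, 1, 0, 1, 0, 2, 1, 1, 0, 1]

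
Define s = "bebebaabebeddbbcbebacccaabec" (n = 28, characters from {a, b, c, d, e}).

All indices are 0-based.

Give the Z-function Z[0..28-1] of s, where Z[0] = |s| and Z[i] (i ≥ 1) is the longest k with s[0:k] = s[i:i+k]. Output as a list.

Z[0]=28
i=1: fresh scan; Z[1]=0
i=2: fresh scan; Z[2]=3 grow→box=[2,5)
i=3: min(r-i=2, Z[1]=0)=0; Z[3]=0
i=4: min(r-i=1, Z[2]=3)=1; Z[4]=1
i=5: fresh scan; Z[5]=0
i=6: fresh scan; Z[6]=0
i=7: fresh scan; Z[7]=4 grow→box=[7,11)
i=8: min(r-i=3, Z[1]=0)=0; Z[8]=0
i=9: min(r-i=2, Z[2]=3)=2; Z[9]=2
i=10: min(r-i=1, Z[3]=0)=0; Z[10]=0
i=11: fresh scan; Z[11]=0
i=12: fresh scan; Z[12]=0
i=13: fresh scan; Z[13]=1 grow→box=[13,14)
i=14: fresh scan; Z[14]=1 grow→box=[14,15)
i=15: fresh scan; Z[15]=0
i=16: fresh scan; Z[16]=3 grow→box=[16,19)
i=17: min(r-i=2, Z[1]=0)=0; Z[17]=0
i=18: min(r-i=1, Z[2]=3)=1; Z[18]=1
i=19: fresh scan; Z[19]=0
i=20: fresh scan; Z[20]=0
i=21: fresh scan; Z[21]=0
i=22: fresh scan; Z[22]=0
i=23: fresh scan; Z[23]=0
i=24: fresh scan; Z[24]=0
i=25: fresh scan; Z[25]=2 grow→box=[25,27)
i=26: min(r-i=1, Z[1]=0)=0; Z[26]=0
i=27: fresh scan; Z[27]=0

[28, 0, 3, 0, 1, 0, 0, 4, 0, 2, 0, 0, 0, 1, 1, 0, 3, 0, 1, 0, 0, 0, 0, 0, 0, 2, 0, 0]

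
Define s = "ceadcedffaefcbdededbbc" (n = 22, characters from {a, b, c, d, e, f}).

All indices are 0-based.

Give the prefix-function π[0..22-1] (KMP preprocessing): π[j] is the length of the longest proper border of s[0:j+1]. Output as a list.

π[0] = 0
j=1 s[j]='e': π[1]=0 (border '')
j=2 s[j]='a': π[2]=0 (border '')
j=3 s[j]='d': π[3]=0 (border '')
j=4 s[j]='c': π[4]=1 (border 'c')
j=5 s[j]='e': π[5]=2 (border 'ce')
j=6 s[j]='d': k: 2→0; π[6]=0 (border '')
j=7 s[j]='f': π[7]=0 (border '')
j=8 s[j]='f': π[8]=0 (border '')
j=9 s[j]='a': π[9]=0 (border '')
j=10 s[j]='e': π[10]=0 (border '')
j=11 s[j]='f': π[11]=0 (border '')
j=12 s[j]='c': π[12]=1 (border 'c')
j=13 s[j]='b': k: 1→0; π[13]=0 (border '')
j=14 s[j]='d': π[14]=0 (border '')
j=15 s[j]='e': π[15]=0 (border '')
j=16 s[j]='d': π[16]=0 (border '')
j=17 s[j]='e': π[17]=0 (border '')
j=18 s[j]='d': π[18]=0 (border '')
j=19 s[j]='b': π[19]=0 (border '')
j=20 s[j]='b': π[20]=0 (border '')
j=21 s[j]='c': π[21]=1 (border 'c')

[0, 0, 0, 0, 1, 2, 0, 0, 0, 0, 0, 0, 1, 0, 0, 0, 0, 0, 0, 0, 0, 1]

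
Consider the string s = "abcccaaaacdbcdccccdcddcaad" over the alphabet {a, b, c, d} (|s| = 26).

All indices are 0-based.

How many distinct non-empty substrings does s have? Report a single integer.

sorted suffixes:
  #0 SA[0]=5  'aaaacdbcdccccdcddcaad'
  #1 SA[1]=6  'aaacdbcdccccdcddcaad'
  #2 SA[2]=7  'aacdbcdccccdcddcaad'
  #3 SA[3]=23  'aad'
  #4 SA[4]=0  'abcccaaaacdbcdccccdcddcaad'
  #5 SA[5]=8  'acdbcdccccdcddcaad'
  #6 SA[6]=24  'ad'
  #7 SA[7]=1  'bcccaaaacdbcdccccdcddcaad'
  #8 SA[8]=11  'bcdccccdcddcaad'
  #9 SA[9]=4  'caaaacdbcdccccdcddcaad'
  #10 SA[10]=22  'caad'
  #11 SA[11]=3  'ccaaaacdbcdccccdcddcaad'
  #12 SA[12]=2  'cccaaaacdbcdccccdcddcaad'
  #13 SA[13]=14  'ccccdcddcaad'
  #14 SA[14]=15  'cccdcddcaad'
  #15 SA[15]=16  'ccdcddcaad'
  #16 SA[16]=9  'cdbcdccccdcddcaad'
  #17 SA[17]=12  'cdccccdcddcaad'
  #18 SA[18]=17  'cdcddcaad'
  #19 SA[19]=19  'cddcaad'
  #20 SA[20]=25  'd'
  #21 SA[21]=10  'dbcdccccdcddcaad'
  #22 SA[22]=21  'dcaad'
  #23 SA[23]=13  'dccccdcddcaad'
  #24 SA[24]=18  'dcddcaad'
  #25 SA[25]=20  'ddcaad'

SA = [5, 6, 7, 23, 0, 8, 24, 1, 11, 4, 22, 3, 2, 14, 15, 16, 9, 12, 17, 19, 25, 10, 21, 13, 18, 20]
[i] adj suffixes → lcp
  [1] 5/6 → 3 ('aaa')
  [2] 6/7 → 2 ('aa')
  [3] 7/23 → 2 ('aa')
  [4] 23/0 → 1 ('a')
  [5] 0/8 → 1 ('a')
  [6] 8/24 → 1 ('a')
  [7] 24/1 → 0 ('')
  [8] 1/11 → 2 ('bc')
  [9] 11/4 → 0 ('')
  [10] 4/22 → 3 ('caa')
  [11] 22/3 → 1 ('c')
  [12] 3/2 → 2 ('cc')
  [13] 2/14 → 3 ('ccc')
  [14] 14/15 → 3 ('ccc')
  [15] 15/16 → 2 ('cc')
  [16] 16/9 → 1 ('c')
  [17] 9/12 → 2 ('cd')
  [18] 12/17 → 3 ('cdc')
  [19] 17/19 → 2 ('cd')
  [20] 19/25 → 0 ('')
  [21] 25/10 → 1 ('d')
  [22] 10/21 → 1 ('d')
  [23] 21/13 → 2 ('dc')
  [24] 13/18 → 2 ('dc')
  [25] 18/20 → 1 ('d')

n(n+1)/2 = 26·27/2 = 351
Σ LCP = 0 + 3 + 2 + 2 + 1 + 1 + 1 + 0 + 2 + 0 + 3 + 1 + 2 + 3 + 3 + 2 + 1 + 2 + 3 + 2 + 0 + 1 + 1 + 2 + 2 + 1 = 41
distinct = 351 − 41 = 310

310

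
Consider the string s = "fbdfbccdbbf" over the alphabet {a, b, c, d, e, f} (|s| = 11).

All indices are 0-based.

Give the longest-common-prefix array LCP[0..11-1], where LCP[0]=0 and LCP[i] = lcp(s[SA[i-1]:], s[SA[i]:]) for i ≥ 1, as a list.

sorted suffixes:
  #0 SA[0]=8  'bbf'
  #1 SA[1]=4  'bccdbbf'
  #2 SA[2]=1  'bdfbccdbbf'
  #3 SA[3]=9  'bf'
  #4 SA[4]=5  'ccdbbf'
  #5 SA[5]=6  'cdbbf'
  #6 SA[6]=7  'dbbf'
  #7 SA[7]=2  'dfbccdbbf'
  #8 SA[8]=10  'f'
  #9 SA[9]=3  'fbccdbbf'
  #10 SA[10]=0  'fbdfbccdbbf'

SA = [8, 4, 1, 9, 5, 6, 7, 2, 10, 3, 0]
i: (SA[i-1],SA[i]) lcp shared
  1: (8,4) 1 'b'
  2: (4,1) 1 'b'
  3: (1,9) 1 'b'
  4: (9,5) 0 ''
  5: (5,6) 1 'c'
  6: (6,7) 0 ''
  7: (7,2) 1 'd'
  8: (2,10) 0 ''
  9: (10,3) 1 'f'
  10: (3,0) 2 'fb'

[0, 1, 1, 1, 0, 1, 0, 1, 0, 1, 2]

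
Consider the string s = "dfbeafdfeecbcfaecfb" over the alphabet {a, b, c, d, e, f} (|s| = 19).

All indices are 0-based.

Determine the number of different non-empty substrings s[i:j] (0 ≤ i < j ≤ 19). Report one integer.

rank | idx | suffix
   0 |  14 | aecfb
   1 |   4 | afdfeecbcfaecfb
   2 |  18 | b
   3 |  11 | bcfaecfb
   4 |   2 | beafdfeecbcfaecfb
   5 |  10 | cbcfaecfb
   6 |  12 | cfaecfb
   7 |  16 | cfb
   8 |   0 | dfbeafdfeecbcfaecfb
   9 |   6 | dfeecbcfaecfb
  10 |   3 | eafdfeecbcfaecfb
  11 |   9 | ecbcfaecfb
  12 |  15 | ecfb
  13 |   8 | eecbcfaecfb
  14 |  13 | faecfb
  15 |  17 | fb
  16 |   1 | fbeafdfeecbcfaecfb
  17 |   5 | fdfeecbcfaecfb
  18 |   7 | feecbcfaecfb

SA = [14, 4, 18, 11, 2, 10, 12, 16, 0, 6, 3, 9, 15, 8, 13, 17, 1, 5, 7]
i: (SA[i-1],SA[i]) lcp shared
  1: (14,4) 1 'a'
  2: (4,18) 0 ''
  3: (18,11) 1 'b'
  4: (11,2) 1 'b'
  5: (2,10) 0 ''
  6: (10,12) 1 'c'
  7: (12,16) 2 'cf'
  8: (16,0) 0 ''
  9: (0,6) 2 'df'
  10: (6,3) 0 ''
  11: (3,9) 1 'e'
  12: (9,15) 2 'ec'
  13: (15,8) 1 'e'
  14: (8,13) 0 ''
  15: (13,17) 1 'f'
  16: (17,1) 2 'fb'
  17: (1,5) 1 'f'
  18: (5,7) 1 'f'

n(n+1)/2 = 19·20/2 = 190
Σ LCP = 0 + 1 + 0 + 1 + 1 + 0 + 1 + 2 + 0 + 2 + 0 + 1 + 2 + 1 + 0 + 1 + 2 + 1 + 1 = 17
distinct = 190 − 17 = 173

173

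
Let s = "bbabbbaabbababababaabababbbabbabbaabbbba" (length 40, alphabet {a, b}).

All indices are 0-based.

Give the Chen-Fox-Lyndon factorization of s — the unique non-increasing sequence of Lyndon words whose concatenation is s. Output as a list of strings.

emit factor 1: 'b' (i=0, period=1)
emit factor 2: 'b' (i=1, period=1)
emit factor 3: 'abbb' (i=2, period=4)
emit factor 4: 'aabbabababab' (i=6, period=12)
emit factor 5: 'aabababbbabbabbaabbbb' (i=18, period=21)
emit factor 6: 'a' (i=39, period=1)

["b", "b", "abbb", "aabbabababab", "aabababbbabbabbaabbbb", "a"]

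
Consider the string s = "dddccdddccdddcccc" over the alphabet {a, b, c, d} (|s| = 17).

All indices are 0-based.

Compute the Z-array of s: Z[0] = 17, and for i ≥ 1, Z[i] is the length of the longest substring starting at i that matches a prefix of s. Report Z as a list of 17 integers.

[17, 2, 1, 0, 0, 10, 2, 1, 0, 0, 5, 2, 1, 0, 0, 0, 0]

Z[0]=17
i=1: i≥r, start 0; Z[1]=2 extend→box=[1,3)
i=2: min(r-i=1, Z[1]=2)=1; Z[2]=1
i=3: i≥r, start 0; Z[3]=0
i=4: i≥r, start 0; Z[4]=0
i=5: i≥r, start 0; Z[5]=10 extend→box=[5,15)
i=6: min(r-i=9, Z[1]=2)=2; Z[6]=2
i=7: min(r-i=8, Z[2]=1)=1; Z[7]=1
i=8: min(r-i=7, Z[3]=0)=0; Z[8]=0
i=9: min(r-i=6, Z[4]=0)=0; Z[9]=0
i=10: min(r-i=5, Z[5]=10)=5; Z[10]=5
i=11: min(r-i=4, Z[6]=2)=2; Z[11]=2
i=12: min(r-i=3, Z[7]=1)=1; Z[12]=1
i=13: min(r-i=2, Z[8]=0)=0; Z[13]=0
i=14: min(r-i=1, Z[9]=0)=0; Z[14]=0
i=15: i≥r, start 0; Z[15]=0
i=16: i≥r, start 0; Z[16]=0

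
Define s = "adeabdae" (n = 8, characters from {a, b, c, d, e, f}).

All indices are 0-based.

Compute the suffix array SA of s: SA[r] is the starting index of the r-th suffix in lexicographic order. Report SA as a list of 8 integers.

rank | idx | suffix
   0 |   3 | abdae
   1 |   0 | adeabdae
   2 |   6 | ae
   3 |   4 | bdae
   4 |   5 | dae
   5 |   1 | deabdae
   6 |   7 | e
   7 |   2 | eabdae

[3, 0, 6, 4, 5, 1, 7, 2]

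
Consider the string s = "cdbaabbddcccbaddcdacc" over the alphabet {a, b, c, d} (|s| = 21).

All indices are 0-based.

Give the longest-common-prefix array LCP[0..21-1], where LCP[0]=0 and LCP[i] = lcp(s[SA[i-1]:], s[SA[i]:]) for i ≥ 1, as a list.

rank | idx | suffix
   0 |   3 | aabbddcccbaddcdacc
   1 |   4 | abbddcccbaddcdacc
   2 |  18 | acc
   3 |  13 | addcdacc
   4 |   2 | baabbddcccbaddcdacc
   5 |  12 | baddcdacc
   6 |   5 | bbddcccbaddcdacc
   7 |   6 | bddcccbaddcdacc
   8 |  20 | c
   9 |  11 | cbaddcdacc
  10 |  19 | cc
  11 |  10 | ccbaddcdacc
  12 |   9 | cccbaddcdacc
  13 |  16 | cdacc
  14 |   0 | cdbaabbddcccbaddcdacc
  15 |  17 | dacc
  16 |   1 | dbaabbddcccbaddcdacc
  17 |   8 | dcccbaddcdacc
  18 |  15 | dcdacc
  19 |   7 | ddcccbaddcdacc
  20 |  14 | ddcdacc

SA = [3, 4, 18, 13, 2, 12, 5, 6, 20, 11, 19, 10, 9, 16, 0, 17, 1, 8, 15, 7, 14]
rank  pair      lcp
   1  s[3:],s[4:]  1  'a'
   2  s[4:],s[18:]  1  'a'
   3  s[18:],s[13:]  1  'a'
   4  s[13:],s[2:]  0  ''
   5  s[2:],s[12:]  2  'ba'
   6  s[12:],s[5:]  1  'b'
   7  s[5:],s[6:]  1  'b'
   8  s[6:],s[20:]  0  ''
   9  s[20:],s[11:]  1  'c'
  10  s[11:],s[19:]  1  'c'
  11  s[19:],s[10:]  2  'cc'
  12  s[10:],s[9:]  2  'cc'
  13  s[9:],s[16:]  1  'c'
  14  s[16:],s[0:]  2  'cd'
  15  s[0:],s[17:]  0  ''
  16  s[17:],s[1:]  1  'd'
  17  s[1:],s[8:]  1  'd'
  18  s[8:],s[15:]  2  'dc'
  19  s[15:],s[7:]  1  'd'
  20  s[7:],s[14:]  3  'ddc'

[0, 1, 1, 1, 0, 2, 1, 1, 0, 1, 1, 2, 2, 1, 2, 0, 1, 1, 2, 1, 3]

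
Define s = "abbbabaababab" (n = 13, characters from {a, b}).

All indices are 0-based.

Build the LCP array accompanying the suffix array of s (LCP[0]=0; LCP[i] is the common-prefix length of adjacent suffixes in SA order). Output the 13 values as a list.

rank | idx | suffix
   0 |   6 | aababab
   1 |  11 | ab
   2 |   4 | abaababab
   3 |   9 | abab
   4 |   7 | ababab
   5 |   0 | abbbabaababab
   6 |  12 | b
   7 |   5 | baababab
   8 |  10 | bab
   9 |   3 | babaababab
  10 |   8 | babab
  11 |   2 | bbabaababab
  12 |   1 | bbbabaababab

SA = [6, 11, 4, 9, 7, 0, 12, 5, 10, 3, 8, 2, 1]
[i] adj suffixes → lcp
  [1] 6/11 → 1 ('a')
  [2] 11/4 → 2 ('ab')
  [3] 4/9 → 3 ('aba')
  [4] 9/7 → 4 ('abab')
  [5] 7/0 → 2 ('ab')
  [6] 0/12 → 0 ('')
  [7] 12/5 → 1 ('b')
  [8] 5/10 → 2 ('ba')
  [9] 10/3 → 3 ('bab')
  [10] 3/8 → 4 ('baba')
  [11] 8/2 → 1 ('b')
  [12] 2/1 → 2 ('bb')

[0, 1, 2, 3, 4, 2, 0, 1, 2, 3, 4, 1, 2]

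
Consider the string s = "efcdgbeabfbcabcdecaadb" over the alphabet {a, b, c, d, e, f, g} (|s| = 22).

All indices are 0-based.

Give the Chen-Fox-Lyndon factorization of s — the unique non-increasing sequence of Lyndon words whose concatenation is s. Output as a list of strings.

emit factor 1: 'ef' (i=0, period=2)
emit factor 2: 'cdg' (i=2, period=3)
emit factor 3: 'be' (i=5, period=2)
emit factor 4: 'abfbc' (i=7, period=5)
emit factor 5: 'abcdec' (i=12, period=6)
emit factor 6: 'aadb' (i=18, period=4)

["ef", "cdg", "be", "abfbc", "abcdec", "aadb"]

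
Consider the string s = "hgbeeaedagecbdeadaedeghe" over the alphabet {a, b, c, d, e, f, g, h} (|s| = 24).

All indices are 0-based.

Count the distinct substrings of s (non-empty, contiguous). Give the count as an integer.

rank | idx | suffix
   0 |  15 | adaedeghe
   1 |   5 | aedagecbdeadaedeghe
   2 |  17 | aedeghe
   3 |   8 | agecbdeadaedeghe
   4 |  12 | bdeadaedeghe
   5 |   2 | beeaedagecbdeadaedeghe
   6 |  11 | cbdeadaedeghe
   7 |  16 | daedeghe
   8 |   7 | dagecbdeadaedeghe
   9 |  13 | deadaedeghe
  10 |  19 | deghe
  11 |  23 | e
  12 |  14 | eadaedeghe
  13 |   4 | eaedagecbdeadaedeghe
  14 |  10 | ecbdeadaedeghe
  15 |   6 | edagecbdeadaedeghe
  16 |  18 | edeghe
  17 |   3 | eeaedagecbdeadaedeghe
  18 |  20 | eghe
  19 |   1 | gbeeaedagecbdeadaedeghe
  20 |   9 | gecbdeadaedeghe
  21 |  21 | ghe
  22 |  22 | he
  23 |   0 | hgbeeaedagecbdeadaedeghe

SA = [15, 5, 17, 8, 12, 2, 11, 16, 7, 13, 19, 23, 14, 4, 10, 6, 18, 3, 20, 1, 9, 21, 22, 0]
rank  pair      lcp
   1  s[15:],s[5:]  1  'a'
   2  s[5:],s[17:]  3  'aed'
   3  s[17:],s[8:]  1  'a'
   4  s[8:],s[12:]  0  ''
   5  s[12:],s[2:]  1  'b'
   6  s[2:],s[11:]  0  ''
   7  s[11:],s[16:]  0  ''
   8  s[16:],s[7:]  2  'da'
   9  s[7:],s[13:]  1  'd'
  10  s[13:],s[19:]  2  'de'
  11  s[19:],s[23:]  0  ''
  12  s[23:],s[14:]  1  'e'
  13  s[14:],s[4:]  2  'ea'
  14  s[4:],s[10:]  1  'e'
  15  s[10:],s[6:]  1  'e'
  16  s[6:],s[18:]  2  'ed'
  17  s[18:],s[3:]  1  'e'
  18  s[3:],s[20:]  1  'e'
  19  s[20:],s[1:]  0  ''
  20  s[1:],s[9:]  1  'g'
  21  s[9:],s[21:]  1  'g'
  22  s[21:],s[22:]  0  ''
  23  s[22:],s[0:]  1  'h'

n(n+1)/2 = 24·25/2 = 300
Σ LCP = 0 + 1 + 3 + 1 + 0 + 1 + 0 + 0 + 2 + 1 + 2 + 0 + 1 + 2 + 1 + 1 + 2 + 1 + 1 + 0 + 1 + 1 + 0 + 1 = 23
distinct = 300 − 23 = 277

277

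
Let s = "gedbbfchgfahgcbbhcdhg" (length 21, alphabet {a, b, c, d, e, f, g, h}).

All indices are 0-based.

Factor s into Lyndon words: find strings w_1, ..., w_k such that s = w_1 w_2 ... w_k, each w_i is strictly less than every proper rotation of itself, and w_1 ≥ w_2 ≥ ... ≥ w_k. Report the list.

["g", "e", "d", "bbfchgf", "ahgcbbhcdhg"]

emit factor 1: 'g' (i=0, period=1)
emit factor 2: 'e' (i=1, period=1)
emit factor 3: 'd' (i=2, period=1)
emit factor 4: 'bbfchgf' (i=3, period=7)
emit factor 5: 'ahgcbbhcdhg' (i=10, period=11)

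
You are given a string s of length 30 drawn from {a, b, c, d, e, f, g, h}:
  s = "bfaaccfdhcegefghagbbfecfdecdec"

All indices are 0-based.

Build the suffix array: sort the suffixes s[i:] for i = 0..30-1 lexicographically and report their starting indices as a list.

rank | idx | suffix
   0 |   2 | aaccfdhcegefghagbbfecfdecdec
   1 |   3 | accfdhcegefghagbbfecfdecdec
   2 |  16 | agbbfecfdecdec
   3 |  18 | bbfecfdecdec
   4 |   0 | bfaaccfdhcegefghagbbfecfdecdec
   5 |  19 | bfecfdecdec
   6 |  29 | c
   7 |   4 | ccfdhcegefghagbbfecfdecdec
   8 |  26 | cdec
   9 |   9 | cegefghagbbfecfdecdec
  10 |  22 | cfdecdec
  11 |   5 | cfdhcegefghagbbfecfdecdec
  12 |  27 | dec
  13 |  24 | decdec
  14 |   7 | dhcegefghagbbfecfdecdec
  15 |  28 | ec
  16 |  25 | ecdec
  17 |  21 | ecfdecdec
  18 |  12 | efghagbbfecfdecdec
  19 |  10 | egefghagbbfecfdecdec
  20 |   1 | faaccfdhcegefghagbbfecfdecdec
  21 |  23 | fdecdec
  22 |   6 | fdhcegefghagbbfecfdecdec
  23 |  20 | fecfdecdec
  24 |  13 | fghagbbfecfdecdec
  25 |  17 | gbbfecfdecdec
  26 |  11 | gefghagbbfecfdecdec
  27 |  14 | ghagbbfecfdecdec
  28 |  15 | hagbbfecfdecdec
  29 |   8 | hcegefghagbbfecfdecdec

[2, 3, 16, 18, 0, 19, 29, 4, 26, 9, 22, 5, 27, 24, 7, 28, 25, 21, 12, 10, 1, 23, 6, 20, 13, 17, 11, 14, 15, 8]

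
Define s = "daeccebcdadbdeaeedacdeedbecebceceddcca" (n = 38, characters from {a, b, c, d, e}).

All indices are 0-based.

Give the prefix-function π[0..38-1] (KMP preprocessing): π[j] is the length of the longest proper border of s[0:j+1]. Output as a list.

π[0] = 0
j=1 s[j]='a': π[1]=0 (border '')
j=2 s[j]='e': π[2]=0 (border '')
j=3 s[j]='c': π[3]=0 (border '')
j=4 s[j]='c': π[4]=0 (border '')
j=5 s[j]='e': π[5]=0 (border '')
j=6 s[j]='b': π[6]=0 (border '')
j=7 s[j]='c': π[7]=0 (border '')
j=8 s[j]='d': π[8]=1 (border 'd')
j=9 s[j]='a': π[9]=2 (border 'da')
j=10 s[j]='d': k: 2→0; π[10]=1 (border 'd')
j=11 s[j]='b': k: 1→0; π[11]=0 (border '')
j=12 s[j]='d': π[12]=1 (border 'd')
j=13 s[j]='e': k: 1→0; π[13]=0 (border '')
j=14 s[j]='a': π[14]=0 (border '')
j=15 s[j]='e': π[15]=0 (border '')
j=16 s[j]='e': π[16]=0 (border '')
j=17 s[j]='d': π[17]=1 (border 'd')
j=18 s[j]='a': π[18]=2 (border 'da')
j=19 s[j]='c': k: 2→0; π[19]=0 (border '')
j=20 s[j]='d': π[20]=1 (border 'd')
j=21 s[j]='e': k: 1→0; π[21]=0 (border '')
j=22 s[j]='e': π[22]=0 (border '')
j=23 s[j]='d': π[23]=1 (border 'd')
j=24 s[j]='b': k: 1→0; π[24]=0 (border '')
j=25 s[j]='e': π[25]=0 (border '')
j=26 s[j]='c': π[26]=0 (border '')
j=27 s[j]='e': π[27]=0 (border '')
j=28 s[j]='b': π[28]=0 (border '')
j=29 s[j]='c': π[29]=0 (border '')
j=30 s[j]='e': π[30]=0 (border '')
j=31 s[j]='c': π[31]=0 (border '')
j=32 s[j]='e': π[32]=0 (border '')
j=33 s[j]='d': π[33]=1 (border 'd')
j=34 s[j]='d': k: 1→0; π[34]=1 (border 'd')
j=35 s[j]='c': k: 1→0; π[35]=0 (border '')
j=36 s[j]='c': π[36]=0 (border '')
j=37 s[j]='a': π[37]=0 (border '')

[0, 0, 0, 0, 0, 0, 0, 0, 1, 2, 1, 0, 1, 0, 0, 0, 0, 1, 2, 0, 1, 0, 0, 1, 0, 0, 0, 0, 0, 0, 0, 0, 0, 1, 1, 0, 0, 0]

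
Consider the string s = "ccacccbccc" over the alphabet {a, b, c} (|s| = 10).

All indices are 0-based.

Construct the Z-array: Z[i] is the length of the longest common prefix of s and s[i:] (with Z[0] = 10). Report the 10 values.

Z[0]=10
i=1: fresh scan; Z[1]=1 extend→box=[1,2)
i=2: fresh scan; Z[2]=0
i=3: fresh scan; Z[3]=2 extend→box=[3,5)
i=4: min(r-i=1, Z[1]=1)=1; Z[4]=2 extend→box=[4,6)
i=5: min(r-i=1, Z[1]=1)=1; Z[5]=1
i=6: fresh scan; Z[6]=0
i=7: fresh scan; Z[7]=2 extend→box=[7,9)
i=8: min(r-i=1, Z[1]=1)=1; Z[8]=2 extend→box=[8,10)
i=9: min(r-i=1, Z[1]=1)=1; Z[9]=1

[10, 1, 0, 2, 2, 1, 0, 2, 2, 1]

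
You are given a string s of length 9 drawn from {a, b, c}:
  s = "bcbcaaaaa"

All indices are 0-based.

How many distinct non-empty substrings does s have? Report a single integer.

32

rank | idx | suffix
   0 |   8 | a
   1 |   7 | aa
   2 |   6 | aaa
   3 |   5 | aaaa
   4 |   4 | aaaaa
   5 |   2 | bcaaaaa
   6 |   0 | bcbcaaaaa
   7 |   3 | caaaaa
   8 |   1 | cbcaaaaa

SA = [8, 7, 6, 5, 4, 2, 0, 3, 1]
rank  pair      lcp
   1  s[8:],s[7:]  1  'a'
   2  s[7:],s[6:]  2  'aa'
   3  s[6:],s[5:]  3  'aaa'
   4  s[5:],s[4:]  4  'aaaa'
   5  s[4:],s[2:]  0  ''
   6  s[2:],s[0:]  2  'bc'
   7  s[0:],s[3:]  0  ''
   8  s[3:],s[1:]  1  'c'

n(n+1)/2 = 9·10/2 = 45
Σ LCP = 0 + 1 + 2 + 3 + 4 + 0 + 2 + 0 + 1 = 13
distinct = 45 − 13 = 32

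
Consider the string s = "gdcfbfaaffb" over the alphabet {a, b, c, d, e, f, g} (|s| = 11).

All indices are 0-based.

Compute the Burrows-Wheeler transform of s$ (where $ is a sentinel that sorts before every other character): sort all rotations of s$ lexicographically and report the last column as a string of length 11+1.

rank  rotation      last
    0  $gdcfbfaaffb  b
    1  aaffb$gdcfbf  f
    2  affb$gdcfbfa  a
    3  b$gdcfbfaaff  f
    4  bfaaffb$gdcf  f
    5  cfbfaaffb$gd  d
    6  dcfbfaaffb$g  g
    7  faaffb$gdcfb  b
    8  fb$gdcfbfaaf  f
    9  fbfaaffb$gdc  c
   10  ffb$gdcfbfaa  a
   11  gdcfbfaaffb$  $

bfaffdgbfca$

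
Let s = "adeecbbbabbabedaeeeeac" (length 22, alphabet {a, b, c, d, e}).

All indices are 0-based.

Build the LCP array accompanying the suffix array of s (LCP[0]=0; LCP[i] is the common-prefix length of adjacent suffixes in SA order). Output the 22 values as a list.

[0, 2, 1, 1, 1, 0, 3, 1, 4, 2, 1, 0, 1, 0, 1, 0, 1, 1, 1, 2, 2, 3]

sorted suffixes:
  #0 SA[0]=8  'abbabedaeeeeac'
  #1 SA[1]=11  'abedaeeeeac'
  #2 SA[2]=20  'ac'
  #3 SA[3]=0  'adeecbbbabbabedaeeeeac'
  #4 SA[4]=15  'aeeeeac'
  #5 SA[5]=7  'babbabedaeeeeac'
  #6 SA[6]=10  'babedaeeeeac'
  #7 SA[7]=6  'bbabbabedaeeeeac'
  #8 SA[8]=9  'bbabedaeeeeac'
  #9 SA[9]=5  'bbbabbabedaeeeeac'
  #10 SA[10]=12  'bedaeeeeac'
  #11 SA[11]=21  'c'
  #12 SA[12]=4  'cbbbabbabedaeeeeac'
  #13 SA[13]=14  'daeeeeac'
  #14 SA[14]=1  'deecbbbabbabedaeeeeac'
  #15 SA[15]=19  'eac'
  #16 SA[16]=3  'ecbbbabbabedaeeeeac'
  #17 SA[17]=13  'edaeeeeac'
  #18 SA[18]=18  'eeac'
  #19 SA[19]=2  'eecbbbabbabedaeeeeac'
  #20 SA[20]=17  'eeeac'
  #21 SA[21]=16  'eeeeac'

SA = [8, 11, 20, 0, 15, 7, 10, 6, 9, 5, 12, 21, 4, 14, 1, 19, 3, 13, 18, 2, 17, 16]
i: (SA[i-1],SA[i]) lcp shared
  1: (8,11) 2 'ab'
  2: (11,20) 1 'a'
  3: (20,0) 1 'a'
  4: (0,15) 1 'a'
  5: (15,7) 0 ''
  6: (7,10) 3 'bab'
  7: (10,6) 1 'b'
  8: (6,9) 4 'bbab'
  9: (9,5) 2 'bb'
  10: (5,12) 1 'b'
  11: (12,21) 0 ''
  12: (21,4) 1 'c'
  13: (4,14) 0 ''
  14: (14,1) 1 'd'
  15: (1,19) 0 ''
  16: (19,3) 1 'e'
  17: (3,13) 1 'e'
  18: (13,18) 1 'e'
  19: (18,2) 2 'ee'
  20: (2,17) 2 'ee'
  21: (17,16) 3 'eee'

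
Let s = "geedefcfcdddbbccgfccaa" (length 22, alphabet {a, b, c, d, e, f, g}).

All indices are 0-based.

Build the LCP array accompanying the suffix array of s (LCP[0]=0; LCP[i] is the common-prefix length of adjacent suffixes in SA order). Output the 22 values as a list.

[0, 1, 0, 1, 0, 1, 2, 1, 1, 1, 0, 1, 2, 1, 0, 1, 1, 0, 2, 2, 0, 1]

rank→(start, suffix):
  0 → (21, 'a')
  1 → (20, 'aa')
  2 → (12, 'bbccgfccaa')
  3 → (13, 'bccgfccaa')
  4 → (19, 'caa')
  5 → (18, 'ccaa')
  6 → (14, 'ccgfccaa')
  7 → (8, 'cdddbbccgfccaa')
  8 → (6, 'cfcdddbbccgfccaa')
  9 → (15, 'cgfccaa')
  10 → (11, 'dbbccgfccaa')
  11 → (10, 'ddbbccgfccaa')
  12 → (9, 'dddbbccgfccaa')
  13 → (3, 'defcfcdddbbccgfccaa')
  14 → (2, 'edefcfcdddbbccgfccaa')
  15 → (1, 'eedefcfcdddbbccgfccaa')
  16 → (4, 'efcfcdddbbccgfccaa')
  17 → (17, 'fccaa')
  18 → (7, 'fcdddbbccgfccaa')
  19 → (5, 'fcfcdddbbccgfccaa')
  20 → (0, 'geedefcfcdddbbccgfccaa')
  21 → (16, 'gfccaa')

SA = [21, 20, 12, 13, 19, 18, 14, 8, 6, 15, 11, 10, 9, 3, 2, 1, 4, 17, 7, 5, 0, 16]
i: (SA[i-1],SA[i]) lcp shared
  1: (21,20) 1 'a'
  2: (20,12) 0 ''
  3: (12,13) 1 'b'
  4: (13,19) 0 ''
  5: (19,18) 1 'c'
  6: (18,14) 2 'cc'
  7: (14,8) 1 'c'
  8: (8,6) 1 'c'
  9: (6,15) 1 'c'
  10: (15,11) 0 ''
  11: (11,10) 1 'd'
  12: (10,9) 2 'dd'
  13: (9,3) 1 'd'
  14: (3,2) 0 ''
  15: (2,1) 1 'e'
  16: (1,4) 1 'e'
  17: (4,17) 0 ''
  18: (17,7) 2 'fc'
  19: (7,5) 2 'fc'
  20: (5,0) 0 ''
  21: (0,16) 1 'g'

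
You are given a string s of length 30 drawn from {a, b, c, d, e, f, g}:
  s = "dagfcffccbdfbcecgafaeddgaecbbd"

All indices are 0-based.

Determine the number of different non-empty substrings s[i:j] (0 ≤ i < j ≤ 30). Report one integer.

436

rank | idx | suffix
   0 |  24 | aecbbd
   1 |  19 | aeddgaecbbd
   2 |  17 | afaeddgaecbbd
   3 |   1 | agfcffccbdfbcecgafaeddgaecbbd
   4 |  27 | bbd
   5 |  12 | bcecgafaeddgaecbbd
   6 |  28 | bd
   7 |   9 | bdfbcecgafaeddgaecbbd
   8 |  26 | cbbd
   9 |   8 | cbdfbcecgafaeddgaecbbd
  10 |   7 | ccbdfbcecgafaeddgaecbbd
  11 |  13 | cecgafaeddgaecbbd
  12 |   4 | cffccbdfbcecgafaeddgaecbbd
  13 |  15 | cgafaeddgaecbbd
  14 |  29 | d
  15 |   0 | dagfcffccbdfbcecgafaeddgaecbbd
  16 |  21 | ddgaecbbd
  17 |  10 | dfbcecgafaeddgaecbbd
  18 |  22 | dgaecbbd
  19 |  25 | ecbbd
  20 |  14 | ecgafaeddgaecbbd
  21 |  20 | eddgaecbbd
  22 |  18 | faeddgaecbbd
  23 |  11 | fbcecgafaeddgaecbbd
  24 |   6 | fccbdfbcecgafaeddgaecbbd
  25 |   3 | fcffccbdfbcecgafaeddgaecbbd
  26 |   5 | ffccbdfbcecgafaeddgaecbbd
  27 |  23 | gaecbbd
  28 |  16 | gafaeddgaecbbd
  29 |   2 | gfcffccbdfbcecgafaeddgaecbbd

SA = [24, 19, 17, 1, 27, 12, 28, 9, 26, 8, 7, 13, 4, 15, 29, 0, 21, 10, 22, 25, 14, 20, 18, 11, 6, 3, 5, 23, 16, 2]
rank  pair      lcp
   1  s[24:],s[19:]  2  'ae'
   2  s[19:],s[17:]  1  'a'
   3  s[17:],s[1:]  1  'a'
   4  s[1:],s[27:]  0  ''
   5  s[27:],s[12:]  1  'b'
   6  s[12:],s[28:]  1  'b'
   7  s[28:],s[9:]  2  'bd'
   8  s[9:],s[26:]  0  ''
   9  s[26:],s[8:]  2  'cb'
  10  s[8:],s[7:]  1  'c'
  11  s[7:],s[13:]  1  'c'
  12  s[13:],s[4:]  1  'c'
  13  s[4:],s[15:]  1  'c'
  14  s[15:],s[29:]  0  ''
  15  s[29:],s[0:]  1  'd'
  16  s[0:],s[21:]  1  'd'
  17  s[21:],s[10:]  1  'd'
  18  s[10:],s[22:]  1  'd'
  19  s[22:],s[25:]  0  ''
  20  s[25:],s[14:]  2  'ec'
  21  s[14:],s[20:]  1  'e'
  22  s[20:],s[18:]  0  ''
  23  s[18:],s[11:]  1  'f'
  24  s[11:],s[6:]  1  'f'
  25  s[6:],s[3:]  2  'fc'
  26  s[3:],s[5:]  1  'f'
  27  s[5:],s[23:]  0  ''
  28  s[23:],s[16:]  2  'ga'
  29  s[16:],s[2:]  1  'g'

n(n+1)/2 = 30·31/2 = 465
Σ LCP = 0 + 2 + 1 + 1 + 0 + 1 + 1 + 2 + 0 + 2 + 1 + 1 + 1 + 1 + 0 + 1 + 1 + 1 + 1 + 0 + 2 + 1 + 0 + 1 + 1 + 2 + 1 + 0 + 2 + 1 = 29
distinct = 465 − 29 = 436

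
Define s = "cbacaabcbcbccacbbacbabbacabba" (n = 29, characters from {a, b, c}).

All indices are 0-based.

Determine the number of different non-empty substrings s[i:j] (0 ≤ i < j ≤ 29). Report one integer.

rank | idx | suffix
   0 |  28 | a
   1 |   4 | aabcbcbccacbbacbabbacabba
   2 |  25 | abba
   3 |  20 | abbacabba
   4 |   5 | abcbcbccacbbacbabbacabba
   5 |   2 | acaabcbcbccacbbacbabbacabba
   6 |  23 | acabba
   7 |  17 | acbabbacabba
   8 |  13 | acbbacbabbacabba
   9 |  27 | ba
  10 |  19 | babbacabba
  11 |   1 | bacaabcbcbccacbbacbabbacabba
  12 |  22 | bacabba
  13 |  16 | bacbabbacabba
  14 |  26 | bba
  15 |  21 | bbacabba
  16 |  15 | bbacbabbacabba
  17 |   6 | bcbcbccacbbacbabbacabba
  18 |   8 | bcbccacbbacbabbacabba
  19 |  10 | bccacbbacbabbacabba
  20 |   3 | caabcbcbccacbbacbabbacabba
  21 |  24 | cabba
  22 |  12 | cacbbacbabbacabba
  23 |  18 | cbabbacabba
  24 |   0 | cbacaabcbcbccacbbacbabbacabba
  25 |  14 | cbbacbabbacabba
  26 |   7 | cbcbccacbbacbabbacabba
  27 |   9 | cbccacbbacbabbacabba
  28 |  11 | ccacbbacbabbacabba

SA = [28, 4, 25, 20, 5, 2, 23, 17, 13, 27, 19, 1, 22, 16, 26, 21, 15, 6, 8, 10, 3, 24, 12, 18, 0, 14, 7, 9, 11]
i: (SA[i-1],SA[i]) lcp shared
  1: (28,4) 1 'a'
  2: (4,25) 1 'a'
  3: (25,20) 4 'abba'
  4: (20,5) 2 'ab'
  5: (5,2) 1 'a'
  6: (2,23) 3 'aca'
  7: (23,17) 2 'ac'
  8: (17,13) 3 'acb'
  9: (13,27) 0 ''
  10: (27,19) 2 'ba'
  11: (19,1) 2 'ba'
  12: (1,22) 4 'baca'
  13: (22,16) 3 'bac'
  14: (16,26) 1 'b'
  15: (26,21) 3 'bba'
  16: (21,15) 4 'bbac'
  17: (15,6) 1 'b'
  18: (6,8) 4 'bcbc'
  19: (8,10) 2 'bc'
  20: (10,3) 0 ''
  21: (3,24) 2 'ca'
  22: (24,12) 2 'ca'
  23: (12,18) 1 'c'
  24: (18,0) 3 'cba'
  25: (0,14) 2 'cb'
  26: (14,7) 2 'cb'
  27: (7,9) 3 'cbc'
  28: (9,11) 1 'c'

n(n+1)/2 = 29·30/2 = 435
Σ LCP = 0 + 1 + 1 + 4 + 2 + 1 + 3 + 2 + 3 + 0 + 2 + 2 + 4 + 3 + 1 + 3 + 4 + 1 + 4 + 2 + 0 + 2 + 2 + 1 + 3 + 2 + 2 + 3 + 1 = 59
distinct = 435 − 59 = 376

376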